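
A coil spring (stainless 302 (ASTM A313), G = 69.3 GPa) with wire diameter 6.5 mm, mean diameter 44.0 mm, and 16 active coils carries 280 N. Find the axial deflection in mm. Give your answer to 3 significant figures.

24.7 mm

k = Gd⁴/(8D³N_a) = (69.3×10³)(6.5⁴)/(8·44.0³·16) = 11.345 N/mm
δ = F/k = 280 / 11.345 = 24.68 mm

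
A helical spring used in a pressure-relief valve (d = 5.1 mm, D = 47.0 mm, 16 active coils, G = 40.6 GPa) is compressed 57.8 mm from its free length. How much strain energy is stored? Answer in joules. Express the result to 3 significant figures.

3.45 J

k = Gd⁴/(8D³N_a) = (40.6×10³)(5.1⁴)/(8·47.0³·16) = 2.0668 N/mm
U = ½kδ² = 0.5 × 2.0668 × 57.8² = 3452.5 N·mm = 3.4525 J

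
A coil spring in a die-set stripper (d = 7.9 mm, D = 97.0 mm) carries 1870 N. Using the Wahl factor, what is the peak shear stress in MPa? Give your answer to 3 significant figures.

1050 MPa

Spring index C = D/d = 97.0/7.9 = 12.2785
K_W = (4C−1)/(4C−4) + 0.615/C = 48.114/45.114 + 0.0501 = 1.1166
τ₀ = 8FD/(πd³) = 8·1870·97.0/(π·7.9³) = 1.45112e+06/1548.9 = 936.85 MPa
τ_max = K·τ₀ = 1.1166 × 936.85 = 1046.1 MPa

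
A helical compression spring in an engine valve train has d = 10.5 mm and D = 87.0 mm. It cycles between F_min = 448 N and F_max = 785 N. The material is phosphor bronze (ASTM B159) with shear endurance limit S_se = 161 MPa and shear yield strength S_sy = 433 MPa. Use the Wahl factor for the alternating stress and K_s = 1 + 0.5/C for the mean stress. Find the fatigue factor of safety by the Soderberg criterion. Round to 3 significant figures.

C = D/d = 87.0/10.5 = 8.2857; K_W = (4C−1)/(4C−4)+0.615/C = 1.1772; K_s = 1+0.5/C = 1.0603
F_a = (F_max−F_min)/2 = 168.5 N; F_m = (F_max+F_min)/2 = 616.5 N
τ_a = K_W·8F_aD/(πd³) = 1.1772 × 32.247 = 37.96 MPa
τ_m = K_s·8F_mD/(πd³) = 1.0603 × 117.98 = 125.1 MPa
Soderberg: 1/n_f = τ_a/S_se + τ_m/S_sy = 37.96/161 + 125.1/433 = 0.23578 + 0.28892 = 0.5247
n_f = 1/0.5247 = 1.906

1.91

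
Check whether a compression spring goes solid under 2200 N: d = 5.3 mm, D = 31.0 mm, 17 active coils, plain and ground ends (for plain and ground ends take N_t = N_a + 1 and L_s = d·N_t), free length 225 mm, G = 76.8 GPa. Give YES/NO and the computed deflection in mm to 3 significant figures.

k = Gd⁴/(8D³N_a) = (76.8×10³)(5.3⁴)/(8·31.0³·17) = 14.957 N/mm
N_t = 18; L_s = 5.3·18 = 95.4 mm; δ_solid = L₀ − L_s = 225 − 95.4 = 129.6 mm
δ = F/k = 2200/14.957 = 147.09 mm
δ ≥ δ_solid → spring goes solid

YES, δ = 147 mm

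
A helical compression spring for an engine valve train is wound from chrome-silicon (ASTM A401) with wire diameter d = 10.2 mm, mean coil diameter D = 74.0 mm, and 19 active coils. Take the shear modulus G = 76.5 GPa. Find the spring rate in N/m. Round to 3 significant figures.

k = Gd⁴/(8D³N_a) = (76.5×10³ × 10.2⁴) / (8 × 74.0³ × 19)
  = 8.28061e+08 / 6.1594e+07 = 13.444 N/mm = 13444 N/m

13400 N/m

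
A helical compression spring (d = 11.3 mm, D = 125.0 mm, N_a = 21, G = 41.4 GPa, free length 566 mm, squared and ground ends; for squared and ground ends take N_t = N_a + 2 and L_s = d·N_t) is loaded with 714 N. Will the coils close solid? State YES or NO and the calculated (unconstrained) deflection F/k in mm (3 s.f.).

k = Gd⁴/(8D³N_a) = (41.4×10³)(11.3⁴)/(8·125.0³·21) = 2.0572 N/mm
N_t = 23; L_s = 11.3·23 = 259.9 mm; δ_solid = L₀ − L_s = 566 − 259.9 = 306.1 mm
δ = F/k = 714/2.0572 = 347.08 mm
δ ≥ δ_solid → spring goes solid

YES, δ = 347 mm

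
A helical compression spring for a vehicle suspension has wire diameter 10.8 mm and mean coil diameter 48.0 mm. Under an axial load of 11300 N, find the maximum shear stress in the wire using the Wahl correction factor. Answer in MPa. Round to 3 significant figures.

Spring index C = D/d = 48.0/10.8 = 4.4444
K_W = (4C−1)/(4C−4) + 0.615/C = 16.778/13.778 + 0.1384 = 1.3561
τ₀ = 8FD/(πd³) = 8·11300·48.0/(π·10.8³) = 4.3392e+06/3957.5 = 1096.4 MPa
τ_max = K·τ₀ = 1.3561 × 1096.4 = 1486.9 MPa

1490 MPa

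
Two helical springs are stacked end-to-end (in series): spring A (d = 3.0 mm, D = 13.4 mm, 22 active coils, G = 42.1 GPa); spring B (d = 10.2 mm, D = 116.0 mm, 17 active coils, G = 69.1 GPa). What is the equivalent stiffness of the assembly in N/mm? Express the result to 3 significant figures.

k_A = Gd⁴/(8D³N_a) = (42.1×10³)(3.0⁴)/(8·13.4³·22) = 8.0527 N/mm
k_B = Gd⁴/(8D³N_a) = (69.1×10³)(10.2⁴)/(8·116.0³·17) = 3.5234 N/mm
Series: 1/k_eq = 1/8.0527 + 1/3.5234 = 0.408; k_eq = 2.451 N/mm

2.45 N/mm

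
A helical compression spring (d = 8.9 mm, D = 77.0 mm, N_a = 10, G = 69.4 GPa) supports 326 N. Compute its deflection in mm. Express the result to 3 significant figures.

27.3 mm

k = Gd⁴/(8D³N_a) = (69.4×10³)(8.9⁴)/(8·77.0³·10) = 11.922 N/mm
δ = F/k = 326 / 11.922 = 27.344 mm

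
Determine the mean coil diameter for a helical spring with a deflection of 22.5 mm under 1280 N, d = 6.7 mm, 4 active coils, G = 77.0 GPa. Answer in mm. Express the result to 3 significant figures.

44.0 mm

Required rate k = F/δ = 1280/22.5 = 56.889 N/mm
D = (Gd⁴/(8N_a·k))^(1/3) = (77.0×10³·6.7⁴/(8·4·56.889))^(1/3)
  = (85233.9)^(1/3) = 44.0086 mm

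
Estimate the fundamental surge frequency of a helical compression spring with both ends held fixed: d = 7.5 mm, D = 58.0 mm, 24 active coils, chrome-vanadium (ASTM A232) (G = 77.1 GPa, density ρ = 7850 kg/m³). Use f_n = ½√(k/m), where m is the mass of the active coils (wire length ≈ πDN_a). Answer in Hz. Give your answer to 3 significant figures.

32.8 Hz

k = Gd⁴/(8D³N_a) = (77.1×10³)(7.5⁴)/(8·58.0³·24) = 6.512 N/mm = 6512 N/m
Wire length L = πDN_a = π·58.0·24 = 4373.1 mm
m = ρ·(πd²/4)·L = 7850 × 44.179×10⁻⁶ m² × 4.3731 m = 1.5166 kg
f_n = ½√(k/m) = 0.5·√(6512/1.5166) = 0.5·√(4293.8) = 32.764 Hz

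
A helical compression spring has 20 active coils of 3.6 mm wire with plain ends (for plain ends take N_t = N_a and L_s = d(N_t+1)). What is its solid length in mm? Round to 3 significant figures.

75.6 mm

plain ends: N_t = N_a = 20
L_s = d·(N_t+1) = 3.6 × 21 = 75.6 mm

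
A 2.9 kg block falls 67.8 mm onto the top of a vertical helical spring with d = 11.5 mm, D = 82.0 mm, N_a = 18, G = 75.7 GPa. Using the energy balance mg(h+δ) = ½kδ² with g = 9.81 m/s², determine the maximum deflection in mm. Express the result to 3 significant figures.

k = Gd⁴/(8D³N_a) = (75.7×10³)(11.5⁴)/(8·82.0³·18) = 16.676 N/mm
W = mg = 2.9 × 9.81 = 28.449 N
½kδ² − Wδ − Wh = 0 → δ = (W + √(W² + 2kWh))/k
δ = (28.449 + √(809.35 + 64329.5))/16.676 = (28.449 + 255.22)/16.676 = 17.011 mm

17.0 mm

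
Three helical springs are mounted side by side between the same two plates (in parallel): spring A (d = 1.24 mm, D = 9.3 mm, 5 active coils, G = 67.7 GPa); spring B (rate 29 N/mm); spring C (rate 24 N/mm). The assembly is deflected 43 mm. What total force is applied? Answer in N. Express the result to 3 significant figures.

2490 N

k_A = Gd⁴/(8D³N_a) = (67.7×10³)(1.24⁴)/(8·9.3³·5) = 4.9747 N/mm
Parallel: k_eq = 4.9747 + 29 + 24 = 57.975 N/mm
F = k_eq·δ = 57.975·43 = 2492.9 N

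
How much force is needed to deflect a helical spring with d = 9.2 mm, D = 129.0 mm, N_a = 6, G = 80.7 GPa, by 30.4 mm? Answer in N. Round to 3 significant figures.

171 N

k = Gd⁴/(8D³N_a) = (80.7×10³)(9.2⁴)/(8·129.0³·6) = 5.6107 N/mm
F = k·δ = 5.6107 × 30.4 = 170.56 N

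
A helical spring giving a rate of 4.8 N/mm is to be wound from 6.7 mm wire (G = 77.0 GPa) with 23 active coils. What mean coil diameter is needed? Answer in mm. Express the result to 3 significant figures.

D = (Gd⁴/(8N_a·k))^(1/3) = (77.0×10³·6.7⁴/(8·23·4.8))^(1/3)
  = (175683)^(1/3) = 56.0072 mm

56.0 mm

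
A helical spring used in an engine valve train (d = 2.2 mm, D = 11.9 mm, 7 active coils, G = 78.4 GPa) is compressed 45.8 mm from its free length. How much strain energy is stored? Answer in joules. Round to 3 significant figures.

k = Gd⁴/(8D³N_a) = (78.4×10³)(2.2⁴)/(8·11.9³·7) = 19.462 N/mm
U = ½kδ² = 0.5 × 19.462 × 45.8² = 20412 N·mm = 20.412 J

20.4 J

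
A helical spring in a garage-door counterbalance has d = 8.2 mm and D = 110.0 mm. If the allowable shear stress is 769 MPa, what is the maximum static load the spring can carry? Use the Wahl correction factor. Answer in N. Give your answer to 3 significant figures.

1370 N

C = D/d = 110.0/8.2 = 13.4146
K_W = (4C−1)/(4C−4) + 0.615/C = 52.659/49.659 + 0.0458 = 1.1063
τ_max = K·8FD/(πd³) → F_max = τ_allow·πd³/(8DK)
F_max = 769·π·8.2³/(8·110.0·1.1063) = 1.332e+06/973.51 = 1368.3 N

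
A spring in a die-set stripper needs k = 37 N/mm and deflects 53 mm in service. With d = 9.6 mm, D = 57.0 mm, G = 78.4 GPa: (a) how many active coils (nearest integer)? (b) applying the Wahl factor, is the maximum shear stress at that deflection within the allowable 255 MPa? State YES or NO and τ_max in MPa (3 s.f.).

(a) 12 coils; (b) NO, τ_max = 409 MPa

N_a = Gd⁴/(8D³k) = (78.4×10³)(9.6⁴)/(8·57.0³·37) = 12.15 → N_a = 12
Actual rate k = Gd⁴/(8D³·12) = 37.455 N/mm
Working load F = kδ = 37.455·53 = 1985.1 N
C = 57.0/9.6 = 5.9375; K_W = (4C−1)/(4C−4)+0.615/C = 1.2555
τ_max = K_W·8FD/(πd³) = 1.2555·325.67 = 408.88 MPa
τ_max > 255 MPa → exceeds allowable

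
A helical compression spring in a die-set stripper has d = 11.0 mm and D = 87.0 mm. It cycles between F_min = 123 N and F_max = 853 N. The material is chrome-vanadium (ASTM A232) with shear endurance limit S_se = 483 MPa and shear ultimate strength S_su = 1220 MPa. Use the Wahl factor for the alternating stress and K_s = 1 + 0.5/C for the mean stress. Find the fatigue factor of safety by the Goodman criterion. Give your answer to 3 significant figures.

4.55

C = D/d = 87.0/11.0 = 7.9091; K_W = (4C−1)/(4C−4)+0.615/C = 1.1863; K_s = 1+0.5/C = 1.0632
F_a = (F_max−F_min)/2 = 365 N; F_m = (F_max+F_min)/2 = 488 N
τ_a = K_W·8F_aD/(πd³) = 1.1863 × 60.754 = 72.073 MPa
τ_m = K_s·8F_mD/(πd³) = 1.0632 × 81.227 = 86.362 MPa
Goodman: 1/n_f = τ_a/S_se + τ_m/S_su = 72.073/483 + 86.362/1220 = 0.14922 + 0.07079 = 0.22001
n_f = 1/0.22001 = 4.545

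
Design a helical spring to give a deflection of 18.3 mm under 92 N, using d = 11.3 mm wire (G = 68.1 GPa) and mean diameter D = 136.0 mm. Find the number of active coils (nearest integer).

Required rate k = F/δ = 92/18.3 = 5.0273 N/mm
N_a = Gd⁴/(8D³k) = (68.1×10³ × 11.3⁴)/(8 × 136.0³ × 5.0273)
    = 1.11035e+09 / 1.01168e+08 = 10.98 → 11 coils

11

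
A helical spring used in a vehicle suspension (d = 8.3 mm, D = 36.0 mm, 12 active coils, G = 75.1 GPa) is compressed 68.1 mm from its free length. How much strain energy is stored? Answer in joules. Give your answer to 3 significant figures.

185 J

k = Gd⁴/(8D³N_a) = (75.1×10³)(8.3⁴)/(8·36.0³·12) = 79.574 N/mm
U = ½kδ² = 0.5 × 79.574 × 68.1² = 1.8452e+05 N·mm = 184.52 J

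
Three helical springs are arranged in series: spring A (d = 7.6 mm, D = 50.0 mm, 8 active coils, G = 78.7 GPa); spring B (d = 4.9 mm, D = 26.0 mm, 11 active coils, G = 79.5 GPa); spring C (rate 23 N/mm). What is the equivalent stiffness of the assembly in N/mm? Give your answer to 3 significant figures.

k_A = Gd⁴/(8D³N_a) = (78.7×10³)(7.6⁴)/(8·50.0³·8) = 32.82 N/mm
k_B = Gd⁴/(8D³N_a) = (79.5×10³)(4.9⁴)/(8·26.0³·11) = 29.631 N/mm
Series: 1/k_eq = 1/32.82 + 1/29.631 + 1/23 = 0.1077; k_eq = 9.2854 N/mm

9.29 N/mm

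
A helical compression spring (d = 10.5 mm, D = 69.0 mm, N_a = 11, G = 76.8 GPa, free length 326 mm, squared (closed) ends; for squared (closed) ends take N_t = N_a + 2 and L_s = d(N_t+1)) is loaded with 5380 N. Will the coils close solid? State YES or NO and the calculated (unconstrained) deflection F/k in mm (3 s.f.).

NO, δ = 167 mm

k = Gd⁴/(8D³N_a) = (76.8×10³)(10.5⁴)/(8·69.0³·11) = 32.292 N/mm
N_t = 13; L_s = 10.5·14 = 147 mm; δ_solid = L₀ − L_s = 326 − 147 = 179 mm
δ = F/k = 5380/32.292 = 166.61 mm
δ < δ_solid → spring does not go solid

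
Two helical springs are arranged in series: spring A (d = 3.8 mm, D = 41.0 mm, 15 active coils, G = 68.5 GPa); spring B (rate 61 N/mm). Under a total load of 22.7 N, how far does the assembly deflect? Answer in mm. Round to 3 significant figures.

k_A = Gd⁴/(8D³N_a) = (68.5×10³)(3.8⁴)/(8·41.0³·15) = 1.727 N/mm
Series: 1/k_eq = 1/1.727 + 1/61 = 0.59543; k_eq = 1.6795 N/mm
δ = F/k_eq = 22.7/1.6795 = 13.516 mm

13.5 mm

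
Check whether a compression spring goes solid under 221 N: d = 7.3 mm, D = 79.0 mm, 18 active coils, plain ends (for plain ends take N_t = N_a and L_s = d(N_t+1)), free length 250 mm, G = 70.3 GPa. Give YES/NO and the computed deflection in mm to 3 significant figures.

NO, δ = 78.6 mm

k = Gd⁴/(8D³N_a) = (70.3×10³)(7.3⁴)/(8·79.0³·18) = 2.8119 N/mm
N_t = 18; L_s = 7.3·19 = 138.7 mm; δ_solid = L₀ − L_s = 250 − 138.7 = 111.3 mm
δ = F/k = 221/2.8119 = 78.594 mm
δ < δ_solid → spring does not go solid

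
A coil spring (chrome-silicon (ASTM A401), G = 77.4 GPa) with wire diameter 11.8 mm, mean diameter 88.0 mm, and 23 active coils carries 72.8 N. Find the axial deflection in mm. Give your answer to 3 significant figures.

k = Gd⁴/(8D³N_a) = (77.4×10³)(11.8⁴)/(8·88.0³·23) = 11.967 N/mm
δ = F/k = 72.8 / 11.967 = 6.0831 mm

6.08 mm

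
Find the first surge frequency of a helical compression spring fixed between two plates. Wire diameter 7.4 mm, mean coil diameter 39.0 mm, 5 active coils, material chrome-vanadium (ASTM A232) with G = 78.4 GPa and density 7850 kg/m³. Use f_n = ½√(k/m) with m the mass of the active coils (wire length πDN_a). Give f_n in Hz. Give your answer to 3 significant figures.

346 Hz

k = Gd⁴/(8D³N_a) = (78.4×10³)(7.4⁴)/(8·39.0³·5) = 99.081 N/mm = 99081 N/m
Wire length L = πDN_a = π·39.0·5 = 612.61 mm
m = ρ·(πd²/4)·L = 7850 × 43.008×10⁻⁶ m² × 0.61261 m = 0.20683 kg
f_n = ½√(k/m) = 0.5·√(99081/0.20683) = 0.5·√(4.7905e+05) = 346.07 Hz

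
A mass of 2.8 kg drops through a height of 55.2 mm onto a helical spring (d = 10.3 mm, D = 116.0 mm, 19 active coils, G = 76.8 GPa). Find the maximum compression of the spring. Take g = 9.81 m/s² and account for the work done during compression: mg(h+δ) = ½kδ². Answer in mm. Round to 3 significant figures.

k = Gd⁴/(8D³N_a) = (76.8×10³)(10.3⁴)/(8·116.0³·19) = 3.6433 N/mm
W = mg = 2.8 × 9.81 = 27.468 N
½kδ² − Wδ − Wh = 0 → δ = (W + √(W² + 2kWh))/k
δ = (27.468 + √(754.49 + 11048.1))/3.6433 = (27.468 + 108.64)/3.6433 = 37.359 mm

37.4 mm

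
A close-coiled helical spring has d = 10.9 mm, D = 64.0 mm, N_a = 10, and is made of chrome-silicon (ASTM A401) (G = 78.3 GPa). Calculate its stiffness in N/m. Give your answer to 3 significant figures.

k = Gd⁴/(8D³N_a) = (78.3×10³ × 10.9⁴) / (8 × 64.0³ × 10)
  = 1.10527e+09 / 2.09715e+07 = 52.703 N/mm = 52703 N/m

52700 N/m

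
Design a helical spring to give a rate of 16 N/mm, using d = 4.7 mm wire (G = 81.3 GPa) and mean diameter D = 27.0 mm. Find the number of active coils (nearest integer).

16

N_a = Gd⁴/(8D³k) = (81.3×10³ × 4.7⁴)/(8 × 27.0³ × 16)
    = 3.96718e+07 / 2.51942e+06 = 15.75 → 16 coils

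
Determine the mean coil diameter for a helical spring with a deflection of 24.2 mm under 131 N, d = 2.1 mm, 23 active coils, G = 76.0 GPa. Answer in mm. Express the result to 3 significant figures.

Required rate k = F/δ = 131/24.2 = 5.4132 N/mm
D = (Gd⁴/(8N_a·k))^(1/3) = (76.0×10³·2.1⁴/(8·23·5.4132))^(1/3)
  = (1483.94)^(1/3) = 11.4061 mm

11.4 mm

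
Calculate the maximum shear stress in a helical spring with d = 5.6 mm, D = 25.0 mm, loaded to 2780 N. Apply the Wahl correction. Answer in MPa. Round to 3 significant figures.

Spring index C = D/d = 25.0/5.6 = 4.4643
K_W = (4C−1)/(4C−4) + 0.615/C = 16.857/13.857 + 0.1378 = 1.3543
τ₀ = 8FD/(πd³) = 8·2780·25.0/(π·5.6³) = 556000/551.71 = 1007.8 MPa
τ_max = K·τ₀ = 1.3543 × 1007.8 = 1364.8 MPa

1360 MPa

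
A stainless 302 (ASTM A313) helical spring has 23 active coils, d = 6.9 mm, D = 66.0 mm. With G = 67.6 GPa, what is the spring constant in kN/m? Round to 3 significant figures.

2.90 kN/m

k = Gd⁴/(8D³N_a) = (67.6×10³ × 6.9⁴) / (8 × 66.0³ × 23)
  = 1.5323e+08 / 5.28993e+07 = 2.8966 N/mm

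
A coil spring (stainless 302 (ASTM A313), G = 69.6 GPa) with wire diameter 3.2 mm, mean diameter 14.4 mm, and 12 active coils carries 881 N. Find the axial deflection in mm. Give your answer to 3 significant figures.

34.6 mm

k = Gd⁴/(8D³N_a) = (69.6×10³)(3.2⁴)/(8·14.4³·12) = 25.46 N/mm
δ = F/k = 881 / 25.46 = 34.604 mm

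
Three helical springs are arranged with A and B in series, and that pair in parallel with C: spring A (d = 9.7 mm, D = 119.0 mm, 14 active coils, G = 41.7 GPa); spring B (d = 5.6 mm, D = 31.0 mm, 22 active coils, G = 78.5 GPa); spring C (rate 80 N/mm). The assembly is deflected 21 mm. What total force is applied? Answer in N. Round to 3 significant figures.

1720 N

k_A = Gd⁴/(8D³N_a) = (41.7×10³)(9.7⁴)/(8·119.0³·14) = 1.956 N/mm
k_B = Gd⁴/(8D³N_a) = (78.5×10³)(5.6⁴)/(8·31.0³·22) = 14.724 N/mm
Springs A,B series: k_AB = 1/(1/1.956+1/14.724) = 1.7266 N/mm; parallel with C: k_eq = 1.7266+80 = 81.727 N/mm
F = k_eq·δ = 81.727·21 = 1716.3 N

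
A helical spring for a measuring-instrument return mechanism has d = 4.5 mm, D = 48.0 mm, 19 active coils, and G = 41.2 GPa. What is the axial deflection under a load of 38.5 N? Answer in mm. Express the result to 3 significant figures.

38.3 mm

k = Gd⁴/(8D³N_a) = (41.2×10³)(4.5⁴)/(8·48.0³·19) = 1.005 N/mm
δ = F/k = 38.5 / 1.005 = 38.307 mm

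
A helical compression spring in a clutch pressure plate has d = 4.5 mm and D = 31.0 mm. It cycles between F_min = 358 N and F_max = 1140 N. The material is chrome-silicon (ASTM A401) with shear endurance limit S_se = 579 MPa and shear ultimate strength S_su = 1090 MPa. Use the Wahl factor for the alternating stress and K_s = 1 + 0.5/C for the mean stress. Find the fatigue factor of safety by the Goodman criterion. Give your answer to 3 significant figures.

C = D/d = 31.0/4.5 = 6.8889; K_W = (4C−1)/(4C−4)+0.615/C = 1.2166; K_s = 1+0.5/C = 1.0726
F_a = (F_max−F_min)/2 = 391 N; F_m = (F_max+F_min)/2 = 749 N
τ_a = K_W·8F_aD/(πd³) = 1.2166 × 338.72 = 412.1 MPa
τ_m = K_s·8F_mD/(πd³) = 1.0726 × 648.85 = 695.95 MPa
Goodman: 1/n_f = τ_a/S_se + τ_m/S_su = 412.1/579 + 695.95/1090 = 0.71174 + 0.63848 = 1.3502
n_f = 1/1.3502 = 0.7406

0.741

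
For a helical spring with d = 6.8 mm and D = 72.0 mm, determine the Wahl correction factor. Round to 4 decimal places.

C = D/d = 72.0/6.8 = 10.5882
K_W = (4C−1)/(4C−4) + 0.615/C = 41.353/38.353 + 0.0581 = 1.1363

1.1363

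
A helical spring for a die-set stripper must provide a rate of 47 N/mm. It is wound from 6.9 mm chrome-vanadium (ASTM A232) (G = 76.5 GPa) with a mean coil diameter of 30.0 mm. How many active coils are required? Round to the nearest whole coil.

N_a = Gd⁴/(8D³k) = (76.5×10³ × 6.9⁴)/(8 × 30.0³ × 47)
    = 1.73403e+08 / 1.0152e+07 = 17.08 → 17 coils

17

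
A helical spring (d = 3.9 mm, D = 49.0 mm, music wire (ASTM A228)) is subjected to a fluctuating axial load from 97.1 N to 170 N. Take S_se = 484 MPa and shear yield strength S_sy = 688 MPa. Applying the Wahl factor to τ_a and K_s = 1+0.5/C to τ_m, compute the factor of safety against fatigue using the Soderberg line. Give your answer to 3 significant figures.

C = D/d = 49.0/3.9 = 12.5641; K_W = (4C−1)/(4C−4)+0.615/C = 1.1138; K_s = 1+0.5/C = 1.0398
F_a = (F_max−F_min)/2 = 36.45 N; F_m = (F_max+F_min)/2 = 133.55 N
τ_a = K_W·8F_aD/(πd³) = 1.1138 × 76.673 = 85.398 MPa
τ_m = K_s·8F_mD/(πd³) = 1.0398 × 280.92 = 292.1 MPa
Soderberg: 1/n_f = τ_a/S_se + τ_m/S_sy = 85.398/484 + 292.1/688 = 0.17644 + 0.42457 = 0.60101
n_f = 1/0.60101 = 1.664

1.66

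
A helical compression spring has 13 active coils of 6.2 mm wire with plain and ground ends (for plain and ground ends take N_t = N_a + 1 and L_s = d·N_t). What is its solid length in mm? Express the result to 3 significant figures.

plain and ground ends: N_t = N_a + 1 = 13 + 1 = 14
L_s = d·N_t = 6.2 × 14 = 86.8 mm

86.8 mm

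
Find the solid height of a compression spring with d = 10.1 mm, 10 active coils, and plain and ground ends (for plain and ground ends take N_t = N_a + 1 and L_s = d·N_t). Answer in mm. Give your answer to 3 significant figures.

111 mm

plain and ground ends: N_t = N_a + 1 = 10 + 1 = 11
L_s = d·N_t = 10.1 × 11 = 111.1 mm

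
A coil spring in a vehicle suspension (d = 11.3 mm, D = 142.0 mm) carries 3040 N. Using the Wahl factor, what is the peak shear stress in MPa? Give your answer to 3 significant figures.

849 MPa

Spring index C = D/d = 142.0/11.3 = 12.5664
K_W = (4C−1)/(4C−4) + 0.615/C = 49.265/46.265 + 0.0489 = 1.1138
τ₀ = 8FD/(πd³) = 8·3040·142.0/(π·11.3³) = 3.45344e+06/4533 = 761.85 MPa
τ_max = K·τ₀ = 1.1138 × 761.85 = 848.53 MPa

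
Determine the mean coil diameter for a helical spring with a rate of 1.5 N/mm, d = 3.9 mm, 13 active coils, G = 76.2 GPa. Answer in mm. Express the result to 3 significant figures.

D = (Gd⁴/(8N_a·k))^(1/3) = (76.2×10³·3.9⁴/(8·13·1.5))^(1/3)
  = (113003)^(1/3) = 48.3463 mm

48.3 mm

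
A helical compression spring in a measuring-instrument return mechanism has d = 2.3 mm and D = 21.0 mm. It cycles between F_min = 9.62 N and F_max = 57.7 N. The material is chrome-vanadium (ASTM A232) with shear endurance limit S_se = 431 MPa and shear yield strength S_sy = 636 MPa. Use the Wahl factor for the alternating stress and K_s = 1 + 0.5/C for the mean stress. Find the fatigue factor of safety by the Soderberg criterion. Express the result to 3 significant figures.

C = D/d = 21.0/2.3 = 9.1304; K_W = (4C−1)/(4C−4)+0.615/C = 1.1596; K_s = 1+0.5/C = 1.0548
F_a = (F_max−F_min)/2 = 24.04 N; F_m = (F_max+F_min)/2 = 33.66 N
τ_a = K_W·8F_aD/(πd³) = 1.1596 × 105.66 = 122.52 MPa
τ_m = K_s·8F_mD/(πd³) = 1.0548 × 147.94 = 156.04 MPa
Soderberg: 1/n_f = τ_a/S_se + τ_m/S_sy = 122.52/431 + 156.04/636 = 0.28428 + 0.24535 = 0.52963
n_f = 1/0.52963 = 1.888

1.89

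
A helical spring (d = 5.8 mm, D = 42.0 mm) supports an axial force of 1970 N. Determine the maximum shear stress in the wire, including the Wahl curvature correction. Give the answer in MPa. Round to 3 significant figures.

1300 MPa

Spring index C = D/d = 42.0/5.8 = 7.2414
K_W = (4C−1)/(4C−4) + 0.615/C = 27.966/24.966 + 0.0849 = 1.2051
τ₀ = 8FD/(πd³) = 8·1970·42.0/(π·5.8³) = 661920/612.96 = 1079.9 MPa
τ_max = K·τ₀ = 1.2051 × 1079.9 = 1301.3 MPa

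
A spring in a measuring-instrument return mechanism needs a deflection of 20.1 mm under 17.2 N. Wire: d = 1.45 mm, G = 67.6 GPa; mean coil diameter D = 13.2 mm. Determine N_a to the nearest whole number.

19

Required rate k = F/δ = 17.2/20.1 = 0.85572 N/mm
N_a = Gd⁴/(8D³k) = (67.6×10³ × 1.45⁴)/(8 × 13.2³ × 0.85572)
    = 298826 / 15745.1 = 18.98 → 19 coils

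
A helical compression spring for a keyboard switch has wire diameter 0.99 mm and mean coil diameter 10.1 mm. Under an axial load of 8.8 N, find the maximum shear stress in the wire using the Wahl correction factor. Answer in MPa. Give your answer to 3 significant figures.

Spring index C = D/d = 10.1/0.99 = 10.2020
K_W = (4C−1)/(4C−4) + 0.615/C = 39.808/36.808 + 0.0603 = 1.1418
τ₀ = 8FD/(πd³) = 8·8.8·10.1/(π·0.99³) = 711.04/3.0483 = 233.26 MPa
τ_max = K·τ₀ = 1.1418 × 233.26 = 266.33 MPa

266 MPa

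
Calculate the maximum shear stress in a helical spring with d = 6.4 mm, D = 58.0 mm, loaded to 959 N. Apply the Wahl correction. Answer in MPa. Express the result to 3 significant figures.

Spring index C = D/d = 58.0/6.4 = 9.0625
K_W = (4C−1)/(4C−4) + 0.615/C = 35.250/32.250 + 0.0679 = 1.1609
τ₀ = 8FD/(πd³) = 8·959·58.0/(π·6.4³) = 444976/823.55 = 540.31 MPa
τ_max = K·τ₀ = 1.1609 × 540.31 = 627.24 MPa

627 MPa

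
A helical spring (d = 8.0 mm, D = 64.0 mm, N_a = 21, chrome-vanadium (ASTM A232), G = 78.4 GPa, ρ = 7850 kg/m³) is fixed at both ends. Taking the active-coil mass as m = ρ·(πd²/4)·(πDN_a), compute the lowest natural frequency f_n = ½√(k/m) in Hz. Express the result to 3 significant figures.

k = Gd⁴/(8D³N_a) = (78.4×10³)(8.0⁴)/(8·64.0³·21) = 7.2917 N/mm = 7291.7 N/m
Wire length L = πDN_a = π·64.0·21 = 4222.3 mm
m = ρ·(πd²/4)·L = 7850 × 50.265×10⁻⁶ m² × 4.2223 m = 1.6661 kg
f_n = ½√(k/m) = 0.5·√(7291.7/1.6661) = 0.5·√(4376.6) = 33.078 Hz

33.1 Hz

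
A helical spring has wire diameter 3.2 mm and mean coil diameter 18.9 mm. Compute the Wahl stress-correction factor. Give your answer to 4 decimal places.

1.2570

C = D/d = 18.9/3.2 = 5.9062
K_W = (4C−1)/(4C−4) + 0.615/C = 22.625/19.625 + 0.1041 = 1.2570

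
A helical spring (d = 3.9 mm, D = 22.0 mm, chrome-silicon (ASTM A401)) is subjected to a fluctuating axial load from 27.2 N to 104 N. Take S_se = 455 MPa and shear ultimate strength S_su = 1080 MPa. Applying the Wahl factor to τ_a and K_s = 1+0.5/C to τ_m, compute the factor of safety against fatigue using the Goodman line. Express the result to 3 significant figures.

C = D/d = 22.0/3.9 = 5.6410; K_W = (4C−1)/(4C−4)+0.615/C = 1.2706; K_s = 1+0.5/C = 1.0886
F_a = (F_max−F_min)/2 = 38.4 N; F_m = (F_max+F_min)/2 = 65.6 N
τ_a = K_W·8F_aD/(πd³) = 1.2706 × 36.266 = 46.081 MPa
τ_m = K_s·8F_mD/(πd³) = 1.0886 × 61.954 = 67.446 MPa
Goodman: 1/n_f = τ_a/S_se + τ_m/S_su = 46.081/455 + 67.446/1080 = 0.10128 + 0.06245 = 0.16373
n_f = 1/0.16373 = 6.108

6.11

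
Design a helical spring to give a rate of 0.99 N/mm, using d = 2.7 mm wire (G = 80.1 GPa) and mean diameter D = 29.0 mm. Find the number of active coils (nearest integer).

N_a = Gd⁴/(8D³k) = (80.1×10³ × 2.7⁴)/(8 × 29.0³ × 0.99)
    = 4.25684e+06 / 193161 = 22.04 → 22 coils

22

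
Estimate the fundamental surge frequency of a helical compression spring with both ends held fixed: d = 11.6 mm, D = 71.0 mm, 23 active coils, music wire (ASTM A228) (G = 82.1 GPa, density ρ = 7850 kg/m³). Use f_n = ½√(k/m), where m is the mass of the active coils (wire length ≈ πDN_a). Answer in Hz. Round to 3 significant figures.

36.4 Hz

k = Gd⁴/(8D³N_a) = (82.1×10³)(11.6⁴)/(8·71.0³·23) = 22.573 N/mm = 22573 N/m
Wire length L = πDN_a = π·71.0·23 = 5130.2 mm
m = ρ·(πd²/4)·L = 7850 × 105.68×10⁻⁶ m² × 5.1302 m = 4.2561 kg
f_n = ½√(k/m) = 0.5·√(22573/4.2561) = 0.5·√(5303.6) = 36.413 Hz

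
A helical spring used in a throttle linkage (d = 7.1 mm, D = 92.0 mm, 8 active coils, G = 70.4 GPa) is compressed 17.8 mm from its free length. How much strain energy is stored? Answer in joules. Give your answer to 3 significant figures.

0.569 J

k = Gd⁴/(8D³N_a) = (70.4×10³)(7.1⁴)/(8·92.0³·8) = 3.5897 N/mm
U = ½kδ² = 0.5 × 3.5897 × 17.8² = 568.69 N·mm = 0.56869 J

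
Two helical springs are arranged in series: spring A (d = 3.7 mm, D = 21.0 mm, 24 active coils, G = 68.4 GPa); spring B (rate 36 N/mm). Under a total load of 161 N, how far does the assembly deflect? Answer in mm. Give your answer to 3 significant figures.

26.8 mm

k_A = Gd⁴/(8D³N_a) = (68.4×10³)(3.7⁴)/(8·21.0³·24) = 7.2095 N/mm
Series: 1/k_eq = 1/7.2095 + 1/36 = 0.16648; k_eq = 6.0066 N/mm
δ = F/k_eq = 161/6.0066 = 26.804 mm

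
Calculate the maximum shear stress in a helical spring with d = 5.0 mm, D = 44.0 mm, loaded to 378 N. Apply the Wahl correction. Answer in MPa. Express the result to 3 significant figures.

Spring index C = D/d = 44.0/5.0 = 8.8000
K_W = (4C−1)/(4C−4) + 0.615/C = 34.200/31.200 + 0.0699 = 1.1660
τ₀ = 8FD/(πd³) = 8·378·44.0/(π·5.0³) = 133056/392.7 = 338.82 MPa
τ_max = K·τ₀ = 1.1660 × 338.82 = 395.08 MPa

395 MPa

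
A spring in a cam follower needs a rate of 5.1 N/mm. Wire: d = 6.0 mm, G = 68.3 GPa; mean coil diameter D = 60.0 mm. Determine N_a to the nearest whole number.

10

N_a = Gd⁴/(8D³k) = (68.3×10³ × 6.0⁴)/(8 × 60.0³ × 5.1)
    = 8.85168e+07 / 8.8128e+06 = 10.04 → 10 coils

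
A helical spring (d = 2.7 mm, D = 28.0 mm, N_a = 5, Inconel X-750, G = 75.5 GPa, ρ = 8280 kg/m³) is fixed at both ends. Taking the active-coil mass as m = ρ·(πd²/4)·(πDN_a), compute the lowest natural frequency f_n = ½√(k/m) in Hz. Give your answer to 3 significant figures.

234 Hz

k = Gd⁴/(8D³N_a) = (75.5×10³)(2.7⁴)/(8·28.0³·5) = 4.5695 N/mm = 4569.5 N/m
Wire length L = πDN_a = π·28.0·5 = 439.82 mm
m = ρ·(πd²/4)·L = 8280 × 5.7256×10⁻⁶ m² × 0.43982 m = 0.020851 kg
f_n = ½√(k/m) = 0.5·√(4569.5/0.020851) = 0.5·√(2.1915e+05) = 234.07 Hz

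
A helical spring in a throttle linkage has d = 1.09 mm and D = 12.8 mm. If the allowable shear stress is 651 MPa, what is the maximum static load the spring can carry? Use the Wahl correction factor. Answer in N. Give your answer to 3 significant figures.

23.0 N

C = D/d = 12.8/1.09 = 11.7431
K_W = (4C−1)/(4C−4) + 0.615/C = 45.972/42.972 + 0.0524 = 1.1222
τ_max = K·8FD/(πd³) → F_max = τ_allow·πd³/(8DK)
F_max = 651·π·1.09³/(8·12.8·1.1222) = 2648.6/114.91 = 23.049 N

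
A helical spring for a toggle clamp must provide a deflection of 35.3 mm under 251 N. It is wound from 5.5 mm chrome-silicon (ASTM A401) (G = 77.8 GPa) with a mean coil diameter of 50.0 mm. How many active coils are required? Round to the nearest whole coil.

10

Required rate k = F/δ = 251/35.3 = 7.1105 N/mm
N_a = Gd⁴/(8D³k) = (77.8×10³ × 5.5⁴)/(8 × 50.0³ × 7.1105)
    = 7.11919e+07 / 7.11048e+06 = 10.01 → 10 coils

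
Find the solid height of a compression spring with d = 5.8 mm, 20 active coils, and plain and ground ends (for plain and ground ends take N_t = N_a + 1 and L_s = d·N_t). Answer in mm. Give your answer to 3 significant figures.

122 mm

plain and ground ends: N_t = N_a + 1 = 20 + 1 = 21
L_s = d·N_t = 5.8 × 21 = 121.8 mm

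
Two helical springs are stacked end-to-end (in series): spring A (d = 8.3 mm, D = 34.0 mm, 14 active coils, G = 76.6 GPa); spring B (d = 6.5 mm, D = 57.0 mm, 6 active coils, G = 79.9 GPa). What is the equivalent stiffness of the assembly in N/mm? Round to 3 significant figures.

13.4 N/mm

k_A = Gd⁴/(8D³N_a) = (76.6×10³)(8.3⁴)/(8·34.0³·14) = 82.582 N/mm
k_B = Gd⁴/(8D³N_a) = (79.9×10³)(6.5⁴)/(8·57.0³·6) = 16.045 N/mm
Series: 1/k_eq = 1/82.582 + 1/16.045 = 0.074435; k_eq = 13.435 N/mm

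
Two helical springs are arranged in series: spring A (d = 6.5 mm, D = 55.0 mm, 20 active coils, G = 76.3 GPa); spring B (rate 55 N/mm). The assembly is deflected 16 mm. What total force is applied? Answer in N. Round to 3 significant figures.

74.9 N

k_A = Gd⁴/(8D³N_a) = (76.3×10³)(6.5⁴)/(8·55.0³·20) = 5.1165 N/mm
Series: 1/k_eq = 1/5.1165 + 1/55 = 0.21363; k_eq = 4.681 N/mm
F = k_eq·δ = 4.681·16 = 74.896 N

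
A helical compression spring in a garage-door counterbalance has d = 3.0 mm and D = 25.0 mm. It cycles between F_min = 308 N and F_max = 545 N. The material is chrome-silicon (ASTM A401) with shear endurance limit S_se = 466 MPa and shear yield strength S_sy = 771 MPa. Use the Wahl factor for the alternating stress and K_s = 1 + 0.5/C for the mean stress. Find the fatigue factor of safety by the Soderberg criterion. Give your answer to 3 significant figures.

0.479

C = D/d = 25.0/3.0 = 8.3333; K_W = (4C−1)/(4C−4)+0.615/C = 1.1761; K_s = 1+0.5/C = 1.0600
F_a = (F_max−F_min)/2 = 118.5 N; F_m = (F_max+F_min)/2 = 426.5 N
τ_a = K_W·8F_aD/(πd³) = 1.1761 × 279.41 = 328.6 MPa
τ_m = K_s·8F_mD/(πd³) = 1.0600 × 1005.6 = 1066 MPa
Soderberg: 1/n_f = τ_a/S_se + τ_m/S_sy = 328.6/466 + 1066/771 = 0.70515 + 1.38257 = 2.0877
n_f = 1/2.0877 = 0.479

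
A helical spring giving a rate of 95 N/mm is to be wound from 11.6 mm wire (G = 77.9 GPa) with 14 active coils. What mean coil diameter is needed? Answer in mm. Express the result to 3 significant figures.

D = (Gd⁴/(8N_a·k))^(1/3) = (77.9×10³·11.6⁴/(8·14·95))^(1/3)
  = (132565)^(1/3) = 50.9889 mm

51.0 mm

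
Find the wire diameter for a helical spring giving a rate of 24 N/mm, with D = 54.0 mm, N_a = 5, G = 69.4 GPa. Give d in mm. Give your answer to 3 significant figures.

d = (8D³N_a·k / G)^(1/4) = (8·54.0³·5·24 / (69.4×10³))^0.25
  = (2178.2)^0.25 = 6.8316 mm

6.83 mm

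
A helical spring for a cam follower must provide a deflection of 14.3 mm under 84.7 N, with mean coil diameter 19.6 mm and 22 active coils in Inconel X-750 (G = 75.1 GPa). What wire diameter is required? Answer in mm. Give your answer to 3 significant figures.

Required rate k = F/δ = 84.7/14.3 = 5.9231 N/mm
d = (8D³N_a·k / G)^(1/4) = (8·19.6³·22·5.9231 / (75.1×10³))^0.25
  = (104.52)^0.25 = 3.1974 mm

3.20 mm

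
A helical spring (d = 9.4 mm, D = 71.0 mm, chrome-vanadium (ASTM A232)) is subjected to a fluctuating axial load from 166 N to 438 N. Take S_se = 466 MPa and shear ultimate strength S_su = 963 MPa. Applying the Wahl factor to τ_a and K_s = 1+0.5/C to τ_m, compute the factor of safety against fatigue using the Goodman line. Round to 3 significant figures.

6.72

C = D/d = 71.0/9.4 = 7.5532; K_W = (4C−1)/(4C−4)+0.615/C = 1.1959; K_s = 1+0.5/C = 1.0662
F_a = (F_max−F_min)/2 = 136 N; F_m = (F_max+F_min)/2 = 302 N
τ_a = K_W·8F_aD/(πd³) = 1.1959 × 29.604 = 35.403 MPa
τ_m = K_s·8F_mD/(πd³) = 1.0662 × 65.739 = 70.091 MPa
Goodman: 1/n_f = τ_a/S_se + τ_m/S_su = 35.403/466 + 70.091/963 = 0.07597 + 0.07278 = 0.14876
n_f = 1/0.14876 = 6.722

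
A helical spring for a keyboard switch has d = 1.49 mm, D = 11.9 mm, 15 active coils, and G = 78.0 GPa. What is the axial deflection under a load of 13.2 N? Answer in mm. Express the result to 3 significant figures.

k = Gd⁴/(8D³N_a) = (78.0×10³)(1.49⁴)/(8·11.9³·15) = 1.9012 N/mm
δ = F/k = 13.2 / 1.9012 = 6.9431 mm

6.94 mm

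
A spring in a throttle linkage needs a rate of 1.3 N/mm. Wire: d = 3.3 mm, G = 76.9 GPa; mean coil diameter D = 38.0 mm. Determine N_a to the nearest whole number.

16

N_a = Gd⁴/(8D³k) = (76.9×10³ × 3.3⁴)/(8 × 38.0³ × 1.3)
    = 9.11973e+06 / 570669 = 15.98 → 16 coils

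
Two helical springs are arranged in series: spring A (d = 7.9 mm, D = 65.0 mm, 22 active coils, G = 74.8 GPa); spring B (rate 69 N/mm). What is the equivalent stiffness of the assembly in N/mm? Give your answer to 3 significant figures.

5.54 N/mm

k_A = Gd⁴/(8D³N_a) = (74.8×10³)(7.9⁴)/(8·65.0³·22) = 6.0278 N/mm
Series: 1/k_eq = 1/6.0278 + 1/69 = 0.18039; k_eq = 5.5435 N/mm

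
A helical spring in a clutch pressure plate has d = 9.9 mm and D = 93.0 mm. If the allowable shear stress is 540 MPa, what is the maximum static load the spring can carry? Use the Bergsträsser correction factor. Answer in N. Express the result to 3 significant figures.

1930 N

C = D/d = 93.0/9.9 = 9.3939
K_B = (4C+2)/(4C−3) = 39.576/34.576 = 1.1446
τ_max = K·8FD/(πd³) → F_max = τ_allow·πd³/(8DK)
F_max = 540·π·9.9³/(8·93.0·1.1446) = 1.6461e+06/851.59 = 1932.9 N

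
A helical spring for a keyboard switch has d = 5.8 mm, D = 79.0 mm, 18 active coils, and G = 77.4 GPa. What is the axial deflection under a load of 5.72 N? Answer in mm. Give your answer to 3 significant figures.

4.64 mm

k = Gd⁴/(8D³N_a) = (77.4×10³)(5.8⁴)/(8·79.0³·18) = 1.2337 N/mm
δ = F/k = 5.72 / 1.2337 = 4.6365 mm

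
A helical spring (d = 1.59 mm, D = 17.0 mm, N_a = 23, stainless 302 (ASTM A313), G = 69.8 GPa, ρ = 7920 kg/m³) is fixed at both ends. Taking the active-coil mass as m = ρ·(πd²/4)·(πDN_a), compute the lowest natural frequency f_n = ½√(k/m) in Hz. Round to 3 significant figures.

79.9 Hz

k = Gd⁴/(8D³N_a) = (69.8×10³)(1.59⁴)/(8·17.0³·23) = 0.49349 N/mm = 493.49 N/m
Wire length L = πDN_a = π·17.0·23 = 1228.4 mm
m = ρ·(πd²/4)·L = 7920 × 1.9856×10⁻⁶ m² × 1.2284 m = 0.019317 kg
f_n = ½√(k/m) = 0.5·√(493.49/0.019317) = 0.5·√(25547) = 79.917 Hz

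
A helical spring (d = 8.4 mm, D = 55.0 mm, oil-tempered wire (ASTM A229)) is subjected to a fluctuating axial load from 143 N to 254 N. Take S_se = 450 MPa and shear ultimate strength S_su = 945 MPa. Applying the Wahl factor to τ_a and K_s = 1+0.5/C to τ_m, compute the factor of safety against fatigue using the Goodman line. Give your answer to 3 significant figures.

C = D/d = 55.0/8.4 = 6.5476; K_W = (4C−1)/(4C−4)+0.615/C = 1.2291; K_s = 1+0.5/C = 1.0764
F_a = (F_max−F_min)/2 = 55.5 N; F_m = (F_max+F_min)/2 = 198.5 N
τ_a = K_W·8F_aD/(πd³) = 1.2291 × 13.115 = 16.12 MPa
τ_m = K_s·8F_mD/(πd³) = 1.0764 × 46.906 = 50.488 MPa
Goodman: 1/n_f = τ_a/S_se + τ_m/S_su = 16.12/450 + 50.488/945 = 0.03582 + 0.05343 = 0.089247
n_f = 1/0.089247 = 11.2

11.2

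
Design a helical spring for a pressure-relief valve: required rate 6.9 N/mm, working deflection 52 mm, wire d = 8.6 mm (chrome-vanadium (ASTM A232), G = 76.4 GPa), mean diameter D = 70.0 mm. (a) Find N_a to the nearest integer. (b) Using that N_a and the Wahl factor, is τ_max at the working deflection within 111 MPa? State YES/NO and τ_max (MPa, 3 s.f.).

(a) 22 coils; (b) NO, τ_max = 119 MPa

N_a = Gd⁴/(8D³k) = (76.4×10³)(8.6⁴)/(8·70.0³·6.9) = 22.07 → N_a = 22
Actual rate k = Gd⁴/(8D³·22) = 6.9228 N/mm
Working load F = kδ = 6.9228·52 = 359.98 N
C = 70.0/8.6 = 8.1395; K_W = (4C−1)/(4C−4)+0.615/C = 1.1806
τ_max = K_W·8FD/(πd³) = 1.1806·100.88 = 119.11 MPa
τ_max > 111 MPa → exceeds allowable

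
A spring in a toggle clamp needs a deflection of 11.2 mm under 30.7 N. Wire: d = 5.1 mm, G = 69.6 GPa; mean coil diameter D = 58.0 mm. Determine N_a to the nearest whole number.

11

Required rate k = F/δ = 30.7/11.2 = 2.7411 N/mm
N_a = Gd⁴/(8D³k) = (69.6×10³ × 5.1⁴)/(8 × 58.0³ × 2.7411)
    = 4.70858e+07 / 4.27853e+06 = 11.01 → 11 coils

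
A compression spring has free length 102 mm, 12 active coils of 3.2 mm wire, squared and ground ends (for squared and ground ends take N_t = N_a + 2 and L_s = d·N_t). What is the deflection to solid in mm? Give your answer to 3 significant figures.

57.2 mm

N_t = 14; L_s = 3.2·14 = 44.8 mm
δ_solid = L₀ − L_s = 102 − 44.8 = 57.2 mm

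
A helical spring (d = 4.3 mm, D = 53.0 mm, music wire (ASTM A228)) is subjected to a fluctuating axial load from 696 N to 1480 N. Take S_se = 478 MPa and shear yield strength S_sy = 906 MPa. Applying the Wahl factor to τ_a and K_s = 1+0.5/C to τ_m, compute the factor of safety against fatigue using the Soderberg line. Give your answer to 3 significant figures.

C = D/d = 53.0/4.3 = 12.3256; K_W = (4C−1)/(4C−4)+0.615/C = 1.1161; K_s = 1+0.5/C = 1.0406
F_a = (F_max−F_min)/2 = 392 N; F_m = (F_max+F_min)/2 = 1088 N
τ_a = K_W·8F_aD/(πd³) = 1.1161 × 665.42 = 742.69 MPa
τ_m = K_s·8F_mD/(πd³) = 1.0406 × 1846.9 = 1921.8 MPa
Soderberg: 1/n_f = τ_a/S_se + τ_m/S_sy = 742.69/478 + 1921.8/906 = 1.55374 + 2.12120 = 3.6749
n_f = 1/3.6749 = 0.2721

0.272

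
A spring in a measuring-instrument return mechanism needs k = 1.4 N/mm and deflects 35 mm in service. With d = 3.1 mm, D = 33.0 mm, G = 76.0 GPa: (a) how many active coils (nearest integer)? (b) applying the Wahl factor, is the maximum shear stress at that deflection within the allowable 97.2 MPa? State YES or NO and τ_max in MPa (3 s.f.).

(a) 17 coils; (b) NO, τ_max = 161 MPa

N_a = Gd⁴/(8D³k) = (76.0×10³)(3.1⁴)/(8·33.0³·1.4) = 17.44 → N_a = 17
Actual rate k = Gd⁴/(8D³·17) = 1.4361 N/mm
Working load F = kδ = 1.4361·35 = 50.263 N
C = 33.0/3.1 = 10.6452; K_W = (4C−1)/(4C−4)+0.615/C = 1.1355
τ_max = K_W·8FD/(πd³) = 1.1355·141.78 = 161 MPa
τ_max > 97.2 MPa → exceeds allowable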